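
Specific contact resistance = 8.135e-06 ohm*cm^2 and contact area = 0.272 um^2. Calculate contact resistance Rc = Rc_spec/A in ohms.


Step 1: Convert area to cm^2: 0.272 um^2 = 2.7200e-09 cm^2
Step 2: Rc = Rc_spec / A = 8.135e-06 / 2.7200e-09
Step 3: Rc = 2.99e+03 ohms

2.99e+03


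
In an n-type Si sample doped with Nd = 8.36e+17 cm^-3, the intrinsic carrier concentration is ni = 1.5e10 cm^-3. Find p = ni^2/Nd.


Step 1: Since Nd >> ni, n ≈ Nd = 8.36e+17 cm^-3
Step 2: p = ni^2 / n = (1.5e10)^2 / 8.36e+17
Step 3: p = 2.25e20 / 8.36e+17 = 2.69e+02 cm^-3

2.69e+02


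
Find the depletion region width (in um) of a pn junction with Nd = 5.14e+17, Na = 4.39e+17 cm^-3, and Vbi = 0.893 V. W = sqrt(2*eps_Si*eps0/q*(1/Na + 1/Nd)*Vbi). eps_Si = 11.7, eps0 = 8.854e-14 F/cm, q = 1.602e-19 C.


Step 1: 1/Na + 1/Nd = 1/4.39e+17 + 1/5.14e+17 = 4.22343e-18
Step 2: 2*eps*eps0/q = 2*11.7*8.854e-14/1.602e-19 = 1.293281e+07
Step 3: W^2 = 1.293281e+07 * 4.22343e-18 * 0.893 = 4.87764e-11
Step 4: W = sqrt(4.87764e-11) = 6.984e-06 cm = 0.06984 um

0.06984


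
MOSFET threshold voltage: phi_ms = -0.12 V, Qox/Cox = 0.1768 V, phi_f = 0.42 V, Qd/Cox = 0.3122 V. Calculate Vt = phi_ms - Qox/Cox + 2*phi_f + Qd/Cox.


Step 1: Vt = phi_ms - Qox/Cox + 2*phi_f + Qd/Cox
Step 2: Vt = -0.12 - 0.1768 + 2*0.42 + 0.3122
Step 3: Vt = -0.12 - 0.1768 + 0.84 + 0.3122
Step 4: Vt = 0.8554 V

0.8554


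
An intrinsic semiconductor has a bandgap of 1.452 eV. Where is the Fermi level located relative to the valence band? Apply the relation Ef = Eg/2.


Step 1: For an intrinsic semiconductor, the Fermi level sits at midgap.
Step 2: Ef = Eg / 2 = 1.452 / 2 = 0.726 eV

0.726


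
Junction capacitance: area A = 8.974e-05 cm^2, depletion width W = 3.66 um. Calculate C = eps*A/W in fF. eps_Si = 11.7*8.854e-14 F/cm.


Step 1: eps_Si = 11.7 * 8.854e-14 = 1.035918e-12 F/cm
Step 2: W in cm = 3.66 * 1e-4 = 3.66e-04 cm
Step 3: C = 1.035918e-12 * 8.974e-05 / 3.66e-04 = 2.539980e-13 F
Step 4: C = 254.0 fF

254.0


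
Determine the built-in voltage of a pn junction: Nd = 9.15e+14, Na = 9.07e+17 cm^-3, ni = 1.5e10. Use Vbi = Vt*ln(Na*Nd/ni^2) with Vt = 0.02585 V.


Step 1: Compute Na*Nd/ni^2 = 9.07e+17 * 9.15e+14 / (1.5e10)^2 = 3.6885e+12
Step 2: ln(3.6885e+12) = 28.9362
Step 3: Vbi = 0.02585 * 28.9362 = 0.748 V

0.748


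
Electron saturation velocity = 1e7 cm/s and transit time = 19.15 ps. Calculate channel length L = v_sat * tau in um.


Step 1: tau in seconds = 19.15 ps * 1e-12 = 1.9150e-11 s
Step 2: L = v_sat * tau = 1e7 * 1.9150e-11 = 1.9150e-04 cm
Step 3: L in um = 1.9150e-04 * 1e4 = 1.915 um

1.915


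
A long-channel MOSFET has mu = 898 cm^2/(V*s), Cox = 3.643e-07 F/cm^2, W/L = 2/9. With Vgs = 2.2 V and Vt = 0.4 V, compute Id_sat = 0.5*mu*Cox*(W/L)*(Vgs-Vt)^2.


Step 1: Overdrive voltage Vov = Vgs - Vt = 2.2 - 0.4 = 1.8 V
Step 2: W/L = 2/9 = 0.222222
Step 3: Id = 0.5 * 898 * 3.643e-07 * 0.222222 * 1.8^2
Step 4: Id = 1.18e-04 A

1.18e-04


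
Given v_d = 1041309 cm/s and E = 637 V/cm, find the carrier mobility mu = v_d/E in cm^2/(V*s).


Step 1: mu = v_d / E
Step 2: mu = 1041309 / 637
Step 3: mu = 1634.71 cm^2/(V*s)

1634.71


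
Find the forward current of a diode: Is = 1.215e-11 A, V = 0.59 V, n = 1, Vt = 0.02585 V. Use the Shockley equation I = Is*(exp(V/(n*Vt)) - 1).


Step 1: V/(n*Vt) = 0.59/(1*0.02585) = 22.8240
Step 2: exp(22.8240) = 8.1722e+09
Step 3: I = 1.215e-11 * (8.1722e+09 - 1) = 9.93e-02 A

9.93e-02


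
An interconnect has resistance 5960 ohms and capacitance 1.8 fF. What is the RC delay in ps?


Step 1: tau = R * C
Step 2: tau = 5960 * 1.8 fF = 5960 * 1.8e-15 F
Step 3: tau = 1.0728e-11 s = 10.728 ps

10.728


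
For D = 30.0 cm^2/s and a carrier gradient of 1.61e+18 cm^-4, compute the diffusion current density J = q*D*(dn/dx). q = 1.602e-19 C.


Step 1: J = q * D * (dn/dx)
Step 2: J = 1.602e-19 * 30.0 * 1.61e+18
Step 3: J = 7.74e+00 A/cm^2

7.74e+00


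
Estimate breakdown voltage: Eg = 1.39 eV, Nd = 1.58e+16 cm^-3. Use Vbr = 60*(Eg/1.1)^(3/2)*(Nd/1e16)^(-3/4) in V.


Step 1: Eg/1.1 = 1.39/1.1 = 1.263636
Step 2: (Eg/1.1)^1.5 = 1.263636^1.5 = 1.420473
Step 3: (Nd/1e16)^(-0.75) = (1.58)^(-0.75) = 0.709590
Step 4: Vbr = 60 * 1.420473 * 0.709590 = 60.5 V

60.5


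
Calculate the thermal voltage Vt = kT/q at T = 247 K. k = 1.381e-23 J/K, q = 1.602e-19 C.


Step 1: kT = 1.381e-23 * 247 = 3.41107e-21 J
Step 2: Vt = kT/q = 3.41107e-21 / 1.602e-19
Step 3: Vt = 0.02129 V

0.02129


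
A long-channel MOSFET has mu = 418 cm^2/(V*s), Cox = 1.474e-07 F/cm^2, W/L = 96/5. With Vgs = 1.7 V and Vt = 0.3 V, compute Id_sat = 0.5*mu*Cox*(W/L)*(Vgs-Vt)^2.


Step 1: Overdrive voltage Vov = Vgs - Vt = 1.7 - 0.3 = 1.4 V
Step 2: W/L = 96/5 = 19.2
Step 3: Id = 0.5 * 418 * 1.474e-07 * 19.2 * 1.4^2
Step 4: Id = 1.16e-03 A

1.16e-03


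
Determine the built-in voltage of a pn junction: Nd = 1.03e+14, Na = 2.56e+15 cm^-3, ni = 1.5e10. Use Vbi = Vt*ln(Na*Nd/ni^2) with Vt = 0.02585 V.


Step 1: Compute Na*Nd/ni^2 = 2.56e+15 * 1.03e+14 / (1.5e10)^2 = 1.1719e+09
Step 2: ln(1.1719e+09) = 20.8819
Step 3: Vbi = 0.02585 * 20.8819 = 0.54 V

0.54


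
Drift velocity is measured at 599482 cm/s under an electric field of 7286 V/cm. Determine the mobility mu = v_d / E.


Step 1: mu = v_d / E
Step 2: mu = 599482 / 7286
Step 3: mu = 82.28 cm^2/(V*s)

82.28


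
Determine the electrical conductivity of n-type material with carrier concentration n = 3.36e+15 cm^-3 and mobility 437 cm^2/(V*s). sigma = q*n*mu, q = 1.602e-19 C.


Step 1: sigma = q * n * mu
Step 2: sigma = 1.602e-19 * 3.36e+15 * 437
Step 3: sigma = 2.352e-01 S/cm

2.352e-01


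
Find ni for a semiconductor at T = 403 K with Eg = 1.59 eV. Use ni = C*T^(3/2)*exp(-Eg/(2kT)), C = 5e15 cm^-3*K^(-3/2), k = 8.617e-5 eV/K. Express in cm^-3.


Step 1: Compute kT = 8.617e-5 * 403 = 0.03472651 eV
Step 2: Exponent = -Eg/(2kT) = -1.59/(2*0.03472651) = -22.89317
Step 3: T^(3/2) = 403^1.5 = 8090.17
Step 4: ni = 5e15 * 8090.17 * exp(-22.89317) = 4.62e+09 cm^-3

4.62e+09


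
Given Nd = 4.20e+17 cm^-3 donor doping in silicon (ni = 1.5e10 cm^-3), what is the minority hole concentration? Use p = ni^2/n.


Step 1: Since Nd >> ni, n ≈ Nd = 4.20e+17 cm^-3
Step 2: p = ni^2 / n = (1.5e10)^2 / 4.20e+17
Step 3: p = 2.25e20 / 4.20e+17 = 5.36e+02 cm^-3

5.36e+02


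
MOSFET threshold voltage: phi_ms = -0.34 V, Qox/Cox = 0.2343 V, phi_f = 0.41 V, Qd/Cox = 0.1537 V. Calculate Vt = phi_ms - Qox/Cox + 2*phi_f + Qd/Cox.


Step 1: Vt = phi_ms - Qox/Cox + 2*phi_f + Qd/Cox
Step 2: Vt = -0.34 - 0.2343 + 2*0.41 + 0.1537
Step 3: Vt = -0.34 - 0.2343 + 0.82 + 0.1537
Step 4: Vt = 0.3994 V

0.3994


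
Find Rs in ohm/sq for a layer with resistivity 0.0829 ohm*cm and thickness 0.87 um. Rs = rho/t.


Step 1: Convert thickness to cm: t = 0.87 um = 8.7000e-05 cm
Step 2: Rs = rho / t = 0.0829 / 8.7000e-05
Step 3: Rs = 952.9 ohm/sq

952.9


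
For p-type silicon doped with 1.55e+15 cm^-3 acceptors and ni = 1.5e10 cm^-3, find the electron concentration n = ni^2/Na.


Step 1: Majority hole concentration p ≈ Na = 1.55e+15 cm^-3
Step 2: n = ni^2 / Na = (1.5e10)^2 / 1.55e+15
Step 3: n = 1.45e+05 cm^-3

1.45e+05


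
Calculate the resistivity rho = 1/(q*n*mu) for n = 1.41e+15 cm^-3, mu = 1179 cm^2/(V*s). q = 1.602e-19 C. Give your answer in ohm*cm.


Step 1: sigma = q * n * mu = 1.602e-19 * 1.41e+15 * 1179 = 2.66315e-01 S/cm
Step 2: rho = 1 / sigma = 1 / 2.66315e-01 = 3.755 ohm*cm

3.755


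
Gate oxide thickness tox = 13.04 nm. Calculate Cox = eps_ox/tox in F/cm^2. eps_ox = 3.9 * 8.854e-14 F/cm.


Step 1: eps_ox = 3.9 * 8.854e-14 = 3.45306e-13 F/cm
Step 2: tox in cm = 13.04 nm * 1e-7 = 1.3040e-06 cm
Step 3: Cox = 3.45306e-13 / 1.3040e-06 = 2.65e-07 F/cm^2

2.65e-07


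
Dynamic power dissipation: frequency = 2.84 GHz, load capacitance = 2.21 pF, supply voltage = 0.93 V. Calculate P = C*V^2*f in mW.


Step 1: V^2 = 0.93^2 = 0.8649 V^2
Step 2: P = C*V^2*f = 2.21e-12 F * 0.8649 * 2.84e9 Hz
Step 3: P = 5.42845836e-03 W
Step 4: P = 5.428 mW

5.428


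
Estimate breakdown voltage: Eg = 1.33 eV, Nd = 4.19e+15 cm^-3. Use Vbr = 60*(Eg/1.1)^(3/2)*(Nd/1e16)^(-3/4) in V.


Step 1: Eg/1.1 = 1.33/1.1 = 1.209091
Step 2: (Eg/1.1)^1.5 = 1.209091^1.5 = 1.329500
Step 3: (Nd/1e16)^(-0.75) = (0.419)^(-0.75) = 1.920169
Step 4: Vbr = 60 * 1.329500 * 1.920169 = 153.2 V

153.2


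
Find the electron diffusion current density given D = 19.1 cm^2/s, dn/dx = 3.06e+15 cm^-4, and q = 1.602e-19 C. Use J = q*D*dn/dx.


Step 1: J = q * D * (dn/dx)
Step 2: J = 1.602e-19 * 19.1 * 3.06e+15
Step 3: J = 9.36e-03 A/cm^2

9.36e-03


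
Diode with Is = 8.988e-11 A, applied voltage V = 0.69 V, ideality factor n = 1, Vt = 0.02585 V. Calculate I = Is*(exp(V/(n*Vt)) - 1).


Step 1: V/(n*Vt) = 0.69/(1*0.02585) = 26.6925
Step 2: exp(26.6925) = 3.9121e+11
Step 3: I = 8.988e-11 * (3.9121e+11 - 1) = 3.52e+01 A

3.52e+01


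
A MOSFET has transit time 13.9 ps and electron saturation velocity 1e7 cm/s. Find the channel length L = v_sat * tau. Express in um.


Step 1: tau in seconds = 13.9 ps * 1e-12 = 1.3900e-11 s
Step 2: L = v_sat * tau = 1e7 * 1.3900e-11 = 1.3900e-04 cm
Step 3: L in um = 1.3900e-04 * 1e4 = 1.39 um

1.39


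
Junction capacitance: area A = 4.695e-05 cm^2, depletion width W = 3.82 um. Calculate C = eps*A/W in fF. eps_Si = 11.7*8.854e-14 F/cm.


Step 1: eps_Si = 11.7 * 8.854e-14 = 1.035918e-12 F/cm
Step 2: W in cm = 3.82 * 1e-4 = 3.82e-04 cm
Step 3: C = 1.035918e-12 * 4.695e-05 / 3.82e-04 = 1.273203e-13 F
Step 4: C = 127.32 fF

127.32


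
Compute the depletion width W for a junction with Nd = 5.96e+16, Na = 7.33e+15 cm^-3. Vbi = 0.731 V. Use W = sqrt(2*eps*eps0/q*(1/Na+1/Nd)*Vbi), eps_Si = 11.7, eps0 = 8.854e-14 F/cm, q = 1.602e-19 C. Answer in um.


Step 1: 1/Na + 1/Nd = 1/7.33e+15 + 1/5.96e+16 = 1.53204e-16
Step 2: 2*eps*eps0/q = 2*11.7*8.854e-14/1.602e-19 = 1.293281e+07
Step 3: W^2 = 1.293281e+07 * 1.53204e-16 * 0.731 = 1.44837e-09
Step 4: W = sqrt(1.44837e-09) = 3.806e-05 cm = 0.3806 um

0.3806


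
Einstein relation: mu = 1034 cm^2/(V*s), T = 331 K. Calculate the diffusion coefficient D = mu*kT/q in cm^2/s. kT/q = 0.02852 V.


Step 1: D = mu * (kT/q)
Step 2: D = 1034 * 0.02852
Step 3: D = 29.49 cm^2/s

29.49


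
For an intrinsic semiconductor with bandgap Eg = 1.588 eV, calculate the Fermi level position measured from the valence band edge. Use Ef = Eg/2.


Step 1: For an intrinsic semiconductor, the Fermi level sits at midgap.
Step 2: Ef = Eg / 2 = 1.588 / 2 = 0.794 eV

0.794


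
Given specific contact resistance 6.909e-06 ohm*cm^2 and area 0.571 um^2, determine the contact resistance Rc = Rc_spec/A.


Step 1: Convert area to cm^2: 0.571 um^2 = 5.7100e-09 cm^2
Step 2: Rc = Rc_spec / A = 6.909e-06 / 5.7100e-09
Step 3: Rc = 1.21e+03 ohms

1.21e+03


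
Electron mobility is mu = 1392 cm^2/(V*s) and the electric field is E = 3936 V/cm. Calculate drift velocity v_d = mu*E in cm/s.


Step 1: v_d = mu * E
Step 2: v_d = 1392 * 3936 = 5478912
Step 3: v_d = 5.48e+06 cm/s

5.48e+06


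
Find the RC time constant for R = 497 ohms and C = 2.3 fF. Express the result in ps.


Step 1: tau = R * C
Step 2: tau = 497 * 2.3 fF = 497 * 2.3e-15 F
Step 3: tau = 1.1431e-12 s = 1.1431 ps

1.1431


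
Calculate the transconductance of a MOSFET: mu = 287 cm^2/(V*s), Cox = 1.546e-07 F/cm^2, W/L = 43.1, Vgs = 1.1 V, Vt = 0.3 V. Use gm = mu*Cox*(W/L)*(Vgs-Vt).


Step 1: Vov = Vgs - Vt = 1.1 - 0.3 = 0.8 V
Step 2: gm = mu * Cox * (W/L) * Vov
Step 3: gm = 287 * 1.546e-07 * 43.1 * 0.8 = 1.53e-03 S

1.53e-03


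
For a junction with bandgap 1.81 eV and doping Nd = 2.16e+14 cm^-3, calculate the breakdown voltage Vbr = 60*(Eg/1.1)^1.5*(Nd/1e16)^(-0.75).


Step 1: Eg/1.1 = 1.81/1.1 = 1.645455
Step 2: (Eg/1.1)^1.5 = 1.645455^1.5 = 2.110712
Step 3: (Nd/1e16)^(-0.75) = (0.0216)^(-0.75) = 17.748420
Step 4: Vbr = 60 * 2.110712 * 17.748420 = 2247.7 V

2247.7


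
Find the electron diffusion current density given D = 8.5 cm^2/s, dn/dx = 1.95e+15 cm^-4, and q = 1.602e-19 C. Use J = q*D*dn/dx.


Step 1: J = q * D * (dn/dx)
Step 2: J = 1.602e-19 * 8.5 * 1.95e+15
Step 3: J = 2.66e-03 A/cm^2

2.66e-03


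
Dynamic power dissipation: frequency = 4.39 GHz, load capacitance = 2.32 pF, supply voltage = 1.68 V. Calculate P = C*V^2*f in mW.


Step 1: V^2 = 1.68^2 = 2.8224 V^2
Step 2: P = C*V^2*f = 2.32e-12 F * 2.8224 * 4.39e9 Hz
Step 3: P = 2.874557952e-02 W
Step 4: P = 28.746 mW

28.746


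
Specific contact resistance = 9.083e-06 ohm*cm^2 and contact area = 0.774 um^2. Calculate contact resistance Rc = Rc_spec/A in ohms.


Step 1: Convert area to cm^2: 0.774 um^2 = 7.7400e-09 cm^2
Step 2: Rc = Rc_spec / A = 9.083e-06 / 7.7400e-09
Step 3: Rc = 1.17e+03 ohms

1.17e+03


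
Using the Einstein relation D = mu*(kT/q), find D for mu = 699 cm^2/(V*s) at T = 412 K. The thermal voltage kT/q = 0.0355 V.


Step 1: D = mu * (kT/q)
Step 2: D = 699 * 0.0355
Step 3: D = 24.81 cm^2/s

24.81


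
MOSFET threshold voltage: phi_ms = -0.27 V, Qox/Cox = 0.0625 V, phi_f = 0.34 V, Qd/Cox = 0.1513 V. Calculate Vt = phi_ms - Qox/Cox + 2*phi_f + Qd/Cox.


Step 1: Vt = phi_ms - Qox/Cox + 2*phi_f + Qd/Cox
Step 2: Vt = -0.27 - 0.0625 + 2*0.34 + 0.1513
Step 3: Vt = -0.27 - 0.0625 + 0.68 + 0.1513
Step 4: Vt = 0.4988 V

0.4988


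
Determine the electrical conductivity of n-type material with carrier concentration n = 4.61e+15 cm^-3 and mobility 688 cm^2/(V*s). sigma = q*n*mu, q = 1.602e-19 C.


Step 1: sigma = q * n * mu
Step 2: sigma = 1.602e-19 * 4.61e+15 * 688
Step 3: sigma = 5.081e-01 S/cm

5.081e-01


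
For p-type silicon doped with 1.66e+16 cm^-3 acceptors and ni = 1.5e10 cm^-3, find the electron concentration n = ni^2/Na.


Step 1: Majority hole concentration p ≈ Na = 1.66e+16 cm^-3
Step 2: n = ni^2 / Na = (1.5e10)^2 / 1.66e+16
Step 3: n = 1.36e+04 cm^-3

1.36e+04


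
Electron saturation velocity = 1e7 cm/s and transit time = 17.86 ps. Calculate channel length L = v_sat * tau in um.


Step 1: tau in seconds = 17.86 ps * 1e-12 = 1.7860e-11 s
Step 2: L = v_sat * tau = 1e7 * 1.7860e-11 = 1.7860e-04 cm
Step 3: L in um = 1.7860e-04 * 1e4 = 1.786 um

1.786


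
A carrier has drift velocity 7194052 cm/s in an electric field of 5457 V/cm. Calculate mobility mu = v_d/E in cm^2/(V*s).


Step 1: mu = v_d / E
Step 2: mu = 7194052 / 5457
Step 3: mu = 1318.32 cm^2/(V*s)

1318.32


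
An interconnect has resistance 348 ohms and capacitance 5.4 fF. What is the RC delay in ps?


Step 1: tau = R * C
Step 2: tau = 348 * 5.4 fF = 348 * 5.4e-15 F
Step 3: tau = 1.8792e-12 s = 1.8792 ps

1.8792


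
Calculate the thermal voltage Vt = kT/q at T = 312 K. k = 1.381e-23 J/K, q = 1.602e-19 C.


Step 1: kT = 1.381e-23 * 312 = 4.30872e-21 J
Step 2: Vt = kT/q = 4.30872e-21 / 1.602e-19
Step 3: Vt = 0.0269 V

0.0269


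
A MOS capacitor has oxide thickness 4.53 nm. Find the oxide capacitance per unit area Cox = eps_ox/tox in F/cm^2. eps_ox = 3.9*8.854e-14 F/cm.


Step 1: eps_ox = 3.9 * 8.854e-14 = 3.45306e-13 F/cm
Step 2: tox in cm = 4.53 nm * 1e-7 = 4.5300e-07 cm
Step 3: Cox = 3.45306e-13 / 4.5300e-07 = 7.62e-07 F/cm^2

7.62e-07


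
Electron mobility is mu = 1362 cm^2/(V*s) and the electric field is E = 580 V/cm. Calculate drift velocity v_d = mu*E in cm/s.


Step 1: v_d = mu * E
Step 2: v_d = 1362 * 580 = 789960
Step 3: v_d = 7.90e+05 cm/s

7.90e+05


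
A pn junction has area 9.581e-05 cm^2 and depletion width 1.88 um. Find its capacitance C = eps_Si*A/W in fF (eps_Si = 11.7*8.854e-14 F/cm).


Step 1: eps_Si = 11.7 * 8.854e-14 = 1.035918e-12 F/cm
Step 2: W in cm = 1.88 * 1e-4 = 1.88e-04 cm
Step 3: C = 1.035918e-12 * 9.581e-05 / 1.88e-04 = 5.279325e-13 F
Step 4: C = 527.93 fF

527.93


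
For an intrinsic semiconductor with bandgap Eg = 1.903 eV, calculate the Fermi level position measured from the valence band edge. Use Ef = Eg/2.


Step 1: For an intrinsic semiconductor, the Fermi level sits at midgap.
Step 2: Ef = Eg / 2 = 1.903 / 2 = 0.9515 eV

0.9515


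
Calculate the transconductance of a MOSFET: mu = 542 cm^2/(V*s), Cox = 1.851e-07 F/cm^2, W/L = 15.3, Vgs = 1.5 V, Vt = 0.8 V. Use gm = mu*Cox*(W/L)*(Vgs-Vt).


Step 1: Vov = Vgs - Vt = 1.5 - 0.8 = 0.7 V
Step 2: gm = mu * Cox * (W/L) * Vov
Step 3: gm = 542 * 1.851e-07 * 15.3 * 0.7 = 1.07e-03 S

1.07e-03


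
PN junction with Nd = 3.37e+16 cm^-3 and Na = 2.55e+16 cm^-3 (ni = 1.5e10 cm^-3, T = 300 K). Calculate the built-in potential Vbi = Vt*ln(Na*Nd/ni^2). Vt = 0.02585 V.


Step 1: Compute Na*Nd/ni^2 = 2.55e+16 * 3.37e+16 / (1.5e10)^2 = 3.8193e+12
Step 2: ln(3.8193e+12) = 28.9711
Step 3: Vbi = 0.02585 * 28.9711 = 0.749 V

0.749


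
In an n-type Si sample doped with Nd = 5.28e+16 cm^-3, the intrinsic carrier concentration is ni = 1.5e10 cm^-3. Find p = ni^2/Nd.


Step 1: Since Nd >> ni, n ≈ Nd = 5.28e+16 cm^-3
Step 2: p = ni^2 / n = (1.5e10)^2 / 5.28e+16
Step 3: p = 2.25e20 / 5.28e+16 = 4.26e+03 cm^-3

4.26e+03


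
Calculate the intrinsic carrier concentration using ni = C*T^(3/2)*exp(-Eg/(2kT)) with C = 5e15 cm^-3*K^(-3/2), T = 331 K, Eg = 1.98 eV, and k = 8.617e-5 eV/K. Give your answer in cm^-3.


Step 1: Compute kT = 8.617e-5 * 331 = 0.02852227 eV
Step 2: Exponent = -Eg/(2kT) = -1.98/(2*0.02852227) = -34.70972
Step 3: T^(3/2) = 331^1.5 = 6022.02
Step 4: ni = 5e15 * 6022.02 * exp(-34.70972) = 2.54e+04 cm^-3

2.54e+04


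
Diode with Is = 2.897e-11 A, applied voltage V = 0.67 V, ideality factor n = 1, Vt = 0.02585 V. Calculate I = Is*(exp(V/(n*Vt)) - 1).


Step 1: V/(n*Vt) = 0.67/(1*0.02585) = 25.9188
Step 2: exp(25.9188) = 1.8046e+11
Step 3: I = 2.897e-11 * (1.8046e+11 - 1) = 5.23e+00 A

5.23e+00


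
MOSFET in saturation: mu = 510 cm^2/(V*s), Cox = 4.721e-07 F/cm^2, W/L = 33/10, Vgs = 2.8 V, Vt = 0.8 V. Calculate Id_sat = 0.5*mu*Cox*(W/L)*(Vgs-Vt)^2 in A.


Step 1: Overdrive voltage Vov = Vgs - Vt = 2.8 - 0.8 = 2.0 V
Step 2: W/L = 33/10 = 3.3
Step 3: Id = 0.5 * 510 * 4.721e-07 * 3.3 * 2.0^2
Step 4: Id = 1.59e-03 A

1.59e-03


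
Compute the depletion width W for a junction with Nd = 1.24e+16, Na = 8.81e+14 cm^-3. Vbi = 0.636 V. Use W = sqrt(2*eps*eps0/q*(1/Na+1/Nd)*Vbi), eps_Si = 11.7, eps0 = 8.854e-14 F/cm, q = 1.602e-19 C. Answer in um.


Step 1: 1/Na + 1/Nd = 1/8.81e+14 + 1/1.24e+16 = 1.21572e-15
Step 2: 2*eps*eps0/q = 2*11.7*8.854e-14/1.602e-19 = 1.293281e+07
Step 3: W^2 = 1.293281e+07 * 1.21572e-15 * 0.636 = 9.99962e-09
Step 4: W = sqrt(9.99962e-09) = 1.000e-04 cm = 1 um

1


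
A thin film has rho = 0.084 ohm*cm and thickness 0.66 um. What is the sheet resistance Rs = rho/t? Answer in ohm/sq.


Step 1: Convert thickness to cm: t = 0.66 um = 6.6000e-05 cm
Step 2: Rs = rho / t = 0.084 / 6.6000e-05
Step 3: Rs = 1272.7 ohm/sq

1272.7


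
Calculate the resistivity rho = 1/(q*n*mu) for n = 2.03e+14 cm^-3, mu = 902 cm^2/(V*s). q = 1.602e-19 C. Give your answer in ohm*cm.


Step 1: sigma = q * n * mu = 1.602e-19 * 2.03e+14 * 902 = 2.93336e-02 S/cm
Step 2: rho = 1 / sigma = 1 / 2.93336e-02 = 34.09 ohm*cm

34.09


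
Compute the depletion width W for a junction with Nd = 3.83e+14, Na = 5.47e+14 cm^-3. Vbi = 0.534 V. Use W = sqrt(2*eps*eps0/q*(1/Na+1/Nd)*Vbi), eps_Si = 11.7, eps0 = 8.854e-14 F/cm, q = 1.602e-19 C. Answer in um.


Step 1: 1/Na + 1/Nd = 1/5.47e+14 + 1/3.83e+14 = 4.43912e-15
Step 2: 2*eps*eps0/q = 2*11.7*8.854e-14/1.602e-19 = 1.293281e+07
Step 3: W^2 = 1.293281e+07 * 4.43912e-15 * 0.534 = 3.06571e-08
Step 4: W = sqrt(3.06571e-08) = 1.751e-04 cm = 1.751 um

1.751


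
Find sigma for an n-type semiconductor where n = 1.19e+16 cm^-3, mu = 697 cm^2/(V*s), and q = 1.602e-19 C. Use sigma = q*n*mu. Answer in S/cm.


Step 1: sigma = q * n * mu
Step 2: sigma = 1.602e-19 * 1.19e+16 * 697
Step 3: sigma = 1.329e+00 S/cm

1.329e+00


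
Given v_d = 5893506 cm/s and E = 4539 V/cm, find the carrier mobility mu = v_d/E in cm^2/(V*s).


Step 1: mu = v_d / E
Step 2: mu = 5893506 / 4539
Step 3: mu = 1298.42 cm^2/(V*s)

1298.42


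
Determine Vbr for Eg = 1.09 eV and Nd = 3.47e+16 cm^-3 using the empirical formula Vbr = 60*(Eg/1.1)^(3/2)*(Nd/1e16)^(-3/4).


Step 1: Eg/1.1 = 1.09/1.1 = 0.990909
Step 2: (Eg/1.1)^1.5 = 0.990909^1.5 = 0.986395
Step 3: (Nd/1e16)^(-0.75) = (3.47)^(-0.75) = 0.393326
Step 4: Vbr = 60 * 0.986395 * 0.393326 = 23.3 V

23.3


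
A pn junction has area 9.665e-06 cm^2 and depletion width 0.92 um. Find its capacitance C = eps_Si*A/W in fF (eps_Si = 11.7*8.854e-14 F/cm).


Step 1: eps_Si = 11.7 * 8.854e-14 = 1.035918e-12 F/cm
Step 2: W in cm = 0.92 * 1e-4 = 9.20e-05 cm
Step 3: C = 1.035918e-12 * 9.665e-06 / 9.20e-05 = 1.088277e-13 F
Step 4: C = 108.83 fF

108.83


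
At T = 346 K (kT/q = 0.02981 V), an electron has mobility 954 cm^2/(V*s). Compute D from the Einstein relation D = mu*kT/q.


Step 1: D = mu * (kT/q)
Step 2: D = 954 * 0.02981
Step 3: D = 28.44 cm^2/s

28.44


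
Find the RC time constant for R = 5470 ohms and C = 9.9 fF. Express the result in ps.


Step 1: tau = R * C
Step 2: tau = 5470 * 9.9 fF = 5470 * 9.9e-15 F
Step 3: tau = 5.4153e-11 s = 54.153 ps

54.153


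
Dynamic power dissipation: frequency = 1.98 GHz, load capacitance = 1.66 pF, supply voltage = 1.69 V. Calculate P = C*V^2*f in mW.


Step 1: V^2 = 1.69^2 = 2.8561 V^2
Step 2: P = C*V^2*f = 1.66e-12 F * 2.8561 * 1.98e9 Hz
Step 3: P = 9.38742948e-03 W
Step 4: P = 9.387 mW

9.387


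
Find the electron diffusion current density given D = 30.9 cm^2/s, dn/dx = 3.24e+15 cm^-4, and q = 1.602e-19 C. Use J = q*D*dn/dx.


Step 1: J = q * D * (dn/dx)
Step 2: J = 1.602e-19 * 30.9 * 3.24e+15
Step 3: J = 1.60e-02 A/cm^2

1.60e-02


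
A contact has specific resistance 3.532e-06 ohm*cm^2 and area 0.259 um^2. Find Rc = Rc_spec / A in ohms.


Step 1: Convert area to cm^2: 0.259 um^2 = 2.5900e-09 cm^2
Step 2: Rc = Rc_spec / A = 3.532e-06 / 2.5900e-09
Step 3: Rc = 1.36e+03 ohms

1.36e+03


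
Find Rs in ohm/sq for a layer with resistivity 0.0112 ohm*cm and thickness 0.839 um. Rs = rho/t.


Step 1: Convert thickness to cm: t = 0.839 um = 8.3900e-05 cm
Step 2: Rs = rho / t = 0.0112 / 8.3900e-05
Step 3: Rs = 133.5 ohm/sq

133.5


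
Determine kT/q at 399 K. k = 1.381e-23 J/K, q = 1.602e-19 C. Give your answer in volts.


Step 1: kT = 1.381e-23 * 399 = 5.51019e-21 J
Step 2: Vt = kT/q = 5.51019e-21 / 1.602e-19
Step 3: Vt = 0.0344 V

0.0344


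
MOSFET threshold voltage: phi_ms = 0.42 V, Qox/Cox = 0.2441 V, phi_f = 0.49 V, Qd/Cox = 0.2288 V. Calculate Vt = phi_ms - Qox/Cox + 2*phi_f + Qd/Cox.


Step 1: Vt = phi_ms - Qox/Cox + 2*phi_f + Qd/Cox
Step 2: Vt = 0.42 - 0.2441 + 2*0.49 + 0.2288
Step 3: Vt = 0.42 - 0.2441 + 0.98 + 0.2288
Step 4: Vt = 1.3847 V

1.3847


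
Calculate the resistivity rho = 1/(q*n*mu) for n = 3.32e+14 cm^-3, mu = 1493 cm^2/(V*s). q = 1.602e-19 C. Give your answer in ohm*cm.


Step 1: sigma = q * n * mu = 1.602e-19 * 3.32e+14 * 1493 = 7.94073e-02 S/cm
Step 2: rho = 1 / sigma = 1 / 7.94073e-02 = 12.59 ohm*cm

12.59


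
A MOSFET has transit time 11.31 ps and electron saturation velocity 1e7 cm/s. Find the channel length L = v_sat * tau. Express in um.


Step 1: tau in seconds = 11.31 ps * 1e-12 = 1.1310e-11 s
Step 2: L = v_sat * tau = 1e7 * 1.1310e-11 = 1.1310e-04 cm
Step 3: L in um = 1.1310e-04 * 1e4 = 1.131 um

1.131


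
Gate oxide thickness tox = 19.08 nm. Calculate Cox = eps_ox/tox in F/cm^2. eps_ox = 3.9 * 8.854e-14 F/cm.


Step 1: eps_ox = 3.9 * 8.854e-14 = 3.45306e-13 F/cm
Step 2: tox in cm = 19.08 nm * 1e-7 = 1.9080e-06 cm
Step 3: Cox = 3.45306e-13 / 1.9080e-06 = 1.81e-07 F/cm^2

1.81e-07


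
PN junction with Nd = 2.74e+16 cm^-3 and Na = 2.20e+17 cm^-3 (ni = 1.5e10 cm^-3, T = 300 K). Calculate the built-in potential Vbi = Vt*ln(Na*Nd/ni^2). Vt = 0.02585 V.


Step 1: Compute Na*Nd/ni^2 = 2.20e+17 * 2.74e+16 / (1.5e10)^2 = 2.6791e+13
Step 2: ln(2.6791e+13) = 30.9191
Step 3: Vbi = 0.02585 * 30.9191 = 0.799 V

0.799


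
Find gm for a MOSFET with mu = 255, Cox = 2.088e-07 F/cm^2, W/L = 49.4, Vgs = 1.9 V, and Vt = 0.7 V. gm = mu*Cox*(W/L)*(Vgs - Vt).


Step 1: Vov = Vgs - Vt = 1.9 - 0.7 = 1.2 V
Step 2: gm = mu * Cox * (W/L) * Vov
Step 3: gm = 255 * 2.088e-07 * 49.4 * 1.2 = 3.16e-03 S

3.16e-03


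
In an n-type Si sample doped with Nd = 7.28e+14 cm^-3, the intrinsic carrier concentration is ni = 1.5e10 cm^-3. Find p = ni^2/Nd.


Step 1: Since Nd >> ni, n ≈ Nd = 7.28e+14 cm^-3
Step 2: p = ni^2 / n = (1.5e10)^2 / 7.28e+14
Step 3: p = 2.25e20 / 7.28e+14 = 3.09e+05 cm^-3

3.09e+05


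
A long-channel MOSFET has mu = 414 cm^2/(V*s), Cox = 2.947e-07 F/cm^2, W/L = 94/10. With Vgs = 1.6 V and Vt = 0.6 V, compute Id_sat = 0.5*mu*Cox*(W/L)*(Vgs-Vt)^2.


Step 1: Overdrive voltage Vov = Vgs - Vt = 1.6 - 0.6 = 1.0 V
Step 2: W/L = 94/10 = 9.4
Step 3: Id = 0.5 * 414 * 2.947e-07 * 9.4 * 1.0^2
Step 4: Id = 5.73e-04 A

5.73e-04


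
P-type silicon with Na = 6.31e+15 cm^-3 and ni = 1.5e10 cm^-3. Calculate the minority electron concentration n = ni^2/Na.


Step 1: Majority hole concentration p ≈ Na = 6.31e+15 cm^-3
Step 2: n = ni^2 / Na = (1.5e10)^2 / 6.31e+15
Step 3: n = 3.57e+04 cm^-3

3.57e+04


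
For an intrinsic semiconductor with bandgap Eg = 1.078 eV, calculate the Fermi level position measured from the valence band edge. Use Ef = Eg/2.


Step 1: For an intrinsic semiconductor, the Fermi level sits at midgap.
Step 2: Ef = Eg / 2 = 1.078 / 2 = 0.539 eV

0.539


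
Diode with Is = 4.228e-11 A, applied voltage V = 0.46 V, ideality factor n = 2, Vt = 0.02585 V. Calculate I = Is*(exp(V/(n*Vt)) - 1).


Step 1: V/(n*Vt) = 0.46/(2*0.02585) = 8.8975
Step 2: exp(8.8975) = 7.3137e+03
Step 3: I = 4.228e-11 * (7.3137e+03 - 1) = 3.09e-07 A

3.09e-07


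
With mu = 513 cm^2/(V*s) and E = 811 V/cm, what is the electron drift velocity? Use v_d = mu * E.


Step 1: v_d = mu * E
Step 2: v_d = 513 * 811 = 416043
Step 3: v_d = 4.16e+05 cm/s

4.16e+05


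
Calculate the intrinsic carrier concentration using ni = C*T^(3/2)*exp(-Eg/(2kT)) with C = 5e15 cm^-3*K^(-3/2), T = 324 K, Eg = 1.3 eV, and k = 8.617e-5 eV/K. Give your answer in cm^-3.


Step 1: Compute kT = 8.617e-5 * 324 = 0.02791908 eV
Step 2: Exponent = -Eg/(2kT) = -1.3/(2*0.02791908) = -23.28157
Step 3: T^(3/2) = 324^1.5 = 5832.00
Step 4: ni = 5e15 * 5832.00 * exp(-23.28157) = 2.26e+09 cm^-3

2.26e+09


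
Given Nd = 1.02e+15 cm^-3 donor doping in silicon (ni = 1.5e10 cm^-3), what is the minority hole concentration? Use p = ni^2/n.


Step 1: Since Nd >> ni, n ≈ Nd = 1.02e+15 cm^-3
Step 2: p = ni^2 / n = (1.5e10)^2 / 1.02e+15
Step 3: p = 2.25e20 / 1.02e+15 = 2.21e+05 cm^-3

2.21e+05


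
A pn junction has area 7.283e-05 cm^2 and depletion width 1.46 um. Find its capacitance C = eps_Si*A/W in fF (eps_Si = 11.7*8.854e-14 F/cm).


Step 1: eps_Si = 11.7 * 8.854e-14 = 1.035918e-12 F/cm
Step 2: W in cm = 1.46 * 1e-4 = 1.46e-04 cm
Step 3: C = 1.035918e-12 * 7.283e-05 / 1.46e-04 = 5.167528e-13 F
Step 4: C = 516.75 fF

516.75


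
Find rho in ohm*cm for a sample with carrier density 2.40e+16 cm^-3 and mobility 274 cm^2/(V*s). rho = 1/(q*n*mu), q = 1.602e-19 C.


Step 1: sigma = q * n * mu = 1.602e-19 * 2.40e+16 * 274 = 1.05348e+00 S/cm
Step 2: rho = 1 / sigma = 1 / 1.05348e+00 = 0.9492 ohm*cm

0.9492


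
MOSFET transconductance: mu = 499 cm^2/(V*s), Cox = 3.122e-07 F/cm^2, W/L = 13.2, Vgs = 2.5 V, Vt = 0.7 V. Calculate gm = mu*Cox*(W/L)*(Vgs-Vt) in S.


Step 1: Vov = Vgs - Vt = 2.5 - 0.7 = 1.8 V
Step 2: gm = mu * Cox * (W/L) * Vov
Step 3: gm = 499 * 3.122e-07 * 13.2 * 1.8 = 3.70e-03 S

3.70e-03


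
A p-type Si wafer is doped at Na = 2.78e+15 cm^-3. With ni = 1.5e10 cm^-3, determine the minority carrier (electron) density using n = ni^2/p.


Step 1: Majority hole concentration p ≈ Na = 2.78e+15 cm^-3
Step 2: n = ni^2 / Na = (1.5e10)^2 / 2.78e+15
Step 3: n = 8.09e+04 cm^-3

8.09e+04


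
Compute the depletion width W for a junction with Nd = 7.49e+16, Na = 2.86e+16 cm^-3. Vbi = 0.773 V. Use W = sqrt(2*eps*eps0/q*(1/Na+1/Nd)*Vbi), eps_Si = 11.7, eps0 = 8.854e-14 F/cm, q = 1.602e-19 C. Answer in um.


Step 1: 1/Na + 1/Nd = 1/2.86e+16 + 1/7.49e+16 = 4.83162e-17
Step 2: 2*eps*eps0/q = 2*11.7*8.854e-14/1.602e-19 = 1.293281e+07
Step 3: W^2 = 1.293281e+07 * 4.83162e-17 * 0.773 = 4.83020e-10
Step 4: W = sqrt(4.83020e-10) = 2.198e-05 cm = 0.2198 um

0.2198


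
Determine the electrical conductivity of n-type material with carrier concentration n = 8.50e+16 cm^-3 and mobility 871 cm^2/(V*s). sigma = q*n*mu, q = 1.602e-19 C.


Step 1: sigma = q * n * mu
Step 2: sigma = 1.602e-19 * 8.50e+16 * 871
Step 3: sigma = 1.186e+01 S/cm

1.186e+01


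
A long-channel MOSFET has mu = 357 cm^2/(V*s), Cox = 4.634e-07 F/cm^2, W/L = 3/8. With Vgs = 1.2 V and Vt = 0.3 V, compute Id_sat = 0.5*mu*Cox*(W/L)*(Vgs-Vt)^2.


Step 1: Overdrive voltage Vov = Vgs - Vt = 1.2 - 0.3 = 0.9 V
Step 2: W/L = 3/8 = 0.375
Step 3: Id = 0.5 * 357 * 4.634e-07 * 0.375 * 0.9^2
Step 4: Id = 2.51e-05 A

2.51e-05


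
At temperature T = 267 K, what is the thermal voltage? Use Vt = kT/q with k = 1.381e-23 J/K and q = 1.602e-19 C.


Step 1: kT = 1.381e-23 * 267 = 3.68727e-21 J
Step 2: Vt = kT/q = 3.68727e-21 / 1.602e-19
Step 3: Vt = 0.02302 V

0.02302


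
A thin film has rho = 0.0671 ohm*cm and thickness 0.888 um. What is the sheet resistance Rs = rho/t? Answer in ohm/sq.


Step 1: Convert thickness to cm: t = 0.888 um = 8.8800e-05 cm
Step 2: Rs = rho / t = 0.0671 / 8.8800e-05
Step 3: Rs = 755.6 ohm/sq

755.6


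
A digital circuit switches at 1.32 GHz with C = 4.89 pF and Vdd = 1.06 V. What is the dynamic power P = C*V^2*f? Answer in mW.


Step 1: V^2 = 1.06^2 = 1.1236 V^2
Step 2: P = C*V^2*f = 4.89e-12 F * 1.1236 * 1.32e9 Hz
Step 3: P = 7.25261328e-03 W
Step 4: P = 7.253 mW

7.253


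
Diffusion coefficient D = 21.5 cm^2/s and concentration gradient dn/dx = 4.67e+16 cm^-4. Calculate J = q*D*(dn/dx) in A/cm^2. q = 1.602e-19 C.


Step 1: J = q * D * (dn/dx)
Step 2: J = 1.602e-19 * 21.5 * 4.67e+16
Step 3: J = 1.61e-01 A/cm^2

1.61e-01


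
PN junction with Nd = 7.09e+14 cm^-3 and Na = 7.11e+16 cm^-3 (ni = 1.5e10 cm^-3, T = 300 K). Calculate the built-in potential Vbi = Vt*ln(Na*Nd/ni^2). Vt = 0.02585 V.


Step 1: Compute Na*Nd/ni^2 = 7.11e+16 * 7.09e+14 / (1.5e10)^2 = 2.2404e+11
Step 2: ln(2.2404e+11) = 26.1351
Step 3: Vbi = 0.02585 * 26.1351 = 0.676 V

0.676


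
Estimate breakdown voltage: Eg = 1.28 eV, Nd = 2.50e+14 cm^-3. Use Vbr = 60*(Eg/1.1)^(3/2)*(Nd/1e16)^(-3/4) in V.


Step 1: Eg/1.1 = 1.28/1.1 = 1.163636
Step 2: (Eg/1.1)^1.5 = 1.163636^1.5 = 1.255237
Step 3: (Nd/1e16)^(-0.75) = (0.025)^(-0.75) = 15.905415
Step 4: Vbr = 60 * 1.255237 * 15.905415 = 1197.9 V

1197.9


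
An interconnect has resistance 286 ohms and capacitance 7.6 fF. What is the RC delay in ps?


Step 1: tau = R * C
Step 2: tau = 286 * 7.6 fF = 286 * 7.6e-15 F
Step 3: tau = 2.1736e-12 s = 2.1736 ps

2.1736


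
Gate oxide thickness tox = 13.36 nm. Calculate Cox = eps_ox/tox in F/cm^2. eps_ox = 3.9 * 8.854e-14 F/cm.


Step 1: eps_ox = 3.9 * 8.854e-14 = 3.45306e-13 F/cm
Step 2: tox in cm = 13.36 nm * 1e-7 = 1.3360e-06 cm
Step 3: Cox = 3.45306e-13 / 1.3360e-06 = 2.58e-07 F/cm^2

2.58e-07


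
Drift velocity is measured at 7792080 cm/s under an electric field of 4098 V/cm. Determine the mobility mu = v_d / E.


Step 1: mu = v_d / E
Step 2: mu = 7792080 / 4098
Step 3: mu = 1901.43 cm^2/(V*s)

1901.43


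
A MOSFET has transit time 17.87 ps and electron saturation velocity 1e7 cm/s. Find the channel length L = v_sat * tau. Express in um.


Step 1: tau in seconds = 17.87 ps * 1e-12 = 1.7870e-11 s
Step 2: L = v_sat * tau = 1e7 * 1.7870e-11 = 1.7870e-04 cm
Step 3: L in um = 1.7870e-04 * 1e4 = 1.787 um

1.787


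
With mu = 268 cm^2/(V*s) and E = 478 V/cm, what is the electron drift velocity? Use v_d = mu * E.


Step 1: v_d = mu * E
Step 2: v_d = 268 * 478 = 128104
Step 3: v_d = 1.28e+05 cm/s

1.28e+05


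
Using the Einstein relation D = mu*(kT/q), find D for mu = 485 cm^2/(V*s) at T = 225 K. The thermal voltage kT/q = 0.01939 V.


Step 1: D = mu * (kT/q)
Step 2: D = 485 * 0.01939
Step 3: D = 9.4 cm^2/s

9.4


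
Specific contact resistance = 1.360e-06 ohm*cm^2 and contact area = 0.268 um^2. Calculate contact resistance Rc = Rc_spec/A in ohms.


Step 1: Convert area to cm^2: 0.268 um^2 = 2.6800e-09 cm^2
Step 2: Rc = Rc_spec / A = 1.360e-06 / 2.6800e-09
Step 3: Rc = 5.07e+02 ohms

5.07e+02


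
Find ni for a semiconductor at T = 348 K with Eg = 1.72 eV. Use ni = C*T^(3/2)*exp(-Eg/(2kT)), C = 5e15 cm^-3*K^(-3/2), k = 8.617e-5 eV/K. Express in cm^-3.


Step 1: Compute kT = 8.617e-5 * 348 = 0.02998716 eV
Step 2: Exponent = -Eg/(2kT) = -1.72/(2*0.02998716) = -28.67894
Step 3: T^(3/2) = 348^1.5 = 6491.86
Step 4: ni = 5e15 * 6491.86 * exp(-28.67894) = 1.14e+07 cm^-3

1.14e+07


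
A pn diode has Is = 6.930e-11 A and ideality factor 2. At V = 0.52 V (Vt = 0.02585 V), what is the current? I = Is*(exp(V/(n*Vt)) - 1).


Step 1: V/(n*Vt) = 0.52/(2*0.02585) = 10.0580
Step 2: exp(10.0580) = 2.3342e+04
Step 3: I = 6.930e-11 * (2.3342e+04 - 1) = 1.62e-06 A

1.62e-06


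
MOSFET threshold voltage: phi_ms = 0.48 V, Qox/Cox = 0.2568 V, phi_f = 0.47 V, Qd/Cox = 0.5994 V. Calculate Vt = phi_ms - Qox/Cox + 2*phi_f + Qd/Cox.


Step 1: Vt = phi_ms - Qox/Cox + 2*phi_f + Qd/Cox
Step 2: Vt = 0.48 - 0.2568 + 2*0.47 + 0.5994
Step 3: Vt = 0.48 - 0.2568 + 0.94 + 0.5994
Step 4: Vt = 1.7626 V

1.7626


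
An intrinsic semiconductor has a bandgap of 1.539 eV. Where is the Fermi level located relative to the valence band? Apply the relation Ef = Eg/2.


Step 1: For an intrinsic semiconductor, the Fermi level sits at midgap.
Step 2: Ef = Eg / 2 = 1.539 / 2 = 0.7695 eV

0.7695


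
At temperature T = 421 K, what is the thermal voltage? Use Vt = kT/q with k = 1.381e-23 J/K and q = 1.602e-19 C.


Step 1: kT = 1.381e-23 * 421 = 5.81401e-21 J
Step 2: Vt = kT/q = 5.81401e-21 / 1.602e-19
Step 3: Vt = 0.03629 V

0.03629


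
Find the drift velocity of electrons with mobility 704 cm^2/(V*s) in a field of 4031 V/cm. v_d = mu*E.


Step 1: v_d = mu * E
Step 2: v_d = 704 * 4031 = 2837824
Step 3: v_d = 2.84e+06 cm/s

2.84e+06


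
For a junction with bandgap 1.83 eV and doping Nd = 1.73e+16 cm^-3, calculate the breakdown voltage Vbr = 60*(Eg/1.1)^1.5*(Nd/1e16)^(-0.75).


Step 1: Eg/1.1 = 1.83/1.1 = 1.663636
Step 2: (Eg/1.1)^1.5 = 1.663636^1.5 = 2.145791
Step 3: (Nd/1e16)^(-0.75) = (1.73)^(-0.75) = 0.662927
Step 4: Vbr = 60 * 2.145791 * 0.662927 = 85.4 V

85.4


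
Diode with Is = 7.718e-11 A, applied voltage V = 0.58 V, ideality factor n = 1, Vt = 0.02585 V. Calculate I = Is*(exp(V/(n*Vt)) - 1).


Step 1: V/(n*Vt) = 0.58/(1*0.02585) = 22.4371
Step 2: exp(22.4371) = 5.5502e+09
Step 3: I = 7.718e-11 * (5.5502e+09 - 1) = 4.28e-01 A

4.28e-01


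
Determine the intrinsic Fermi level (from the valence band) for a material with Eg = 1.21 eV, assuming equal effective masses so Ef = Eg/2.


Step 1: For an intrinsic semiconductor, the Fermi level sits at midgap.
Step 2: Ef = Eg / 2 = 1.21 / 2 = 0.605 eV

0.605


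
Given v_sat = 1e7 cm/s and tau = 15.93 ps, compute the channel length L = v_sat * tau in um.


Step 1: tau in seconds = 15.93 ps * 1e-12 = 1.5930e-11 s
Step 2: L = v_sat * tau = 1e7 * 1.5930e-11 = 1.5930e-04 cm
Step 3: L in um = 1.5930e-04 * 1e4 = 1.593 um

1.593


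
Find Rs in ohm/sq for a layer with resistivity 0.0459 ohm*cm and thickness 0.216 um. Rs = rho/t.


Step 1: Convert thickness to cm: t = 0.216 um = 2.1600e-05 cm
Step 2: Rs = rho / t = 0.0459 / 2.1600e-05
Step 3: Rs = 2125.0 ohm/sq

2125.0


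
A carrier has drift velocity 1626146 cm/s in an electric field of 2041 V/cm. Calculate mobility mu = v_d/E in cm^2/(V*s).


Step 1: mu = v_d / E
Step 2: mu = 1626146 / 2041
Step 3: mu = 796.74 cm^2/(V*s)

796.74


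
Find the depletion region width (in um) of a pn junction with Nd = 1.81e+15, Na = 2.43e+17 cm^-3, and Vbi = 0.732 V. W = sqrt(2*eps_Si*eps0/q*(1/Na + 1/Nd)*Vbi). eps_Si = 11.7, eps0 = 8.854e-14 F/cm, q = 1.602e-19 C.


Step 1: 1/Na + 1/Nd = 1/2.43e+17 + 1/1.81e+15 = 5.56601e-16
Step 2: 2*eps*eps0/q = 2*11.7*8.854e-14/1.602e-19 = 1.293281e+07
Step 3: W^2 = 1.293281e+07 * 5.56601e-16 * 0.732 = 5.26924e-09
Step 4: W = sqrt(5.26924e-09) = 7.259e-05 cm = 0.7259 um

0.7259


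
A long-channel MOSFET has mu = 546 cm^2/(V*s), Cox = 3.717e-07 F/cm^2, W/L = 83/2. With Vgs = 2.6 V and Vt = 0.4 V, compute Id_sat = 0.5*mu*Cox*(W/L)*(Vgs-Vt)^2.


Step 1: Overdrive voltage Vov = Vgs - Vt = 2.6 - 0.4 = 2.2 V
Step 2: W/L = 83/2 = 41.5
Step 3: Id = 0.5 * 546 * 3.717e-07 * 41.5 * 2.2^2
Step 4: Id = 2.04e-02 A

2.04e-02


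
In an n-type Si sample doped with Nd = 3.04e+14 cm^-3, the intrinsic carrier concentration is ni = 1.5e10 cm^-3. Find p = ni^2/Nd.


Step 1: Since Nd >> ni, n ≈ Nd = 3.04e+14 cm^-3
Step 2: p = ni^2 / n = (1.5e10)^2 / 3.04e+14
Step 3: p = 2.25e20 / 3.04e+14 = 7.40e+05 cm^-3

7.40e+05


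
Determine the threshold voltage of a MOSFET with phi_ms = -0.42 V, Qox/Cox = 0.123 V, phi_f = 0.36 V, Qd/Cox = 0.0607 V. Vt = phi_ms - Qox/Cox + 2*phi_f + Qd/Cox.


Step 1: Vt = phi_ms - Qox/Cox + 2*phi_f + Qd/Cox
Step 2: Vt = -0.42 - 0.123 + 2*0.36 + 0.0607
Step 3: Vt = -0.42 - 0.123 + 0.72 + 0.0607
Step 4: Vt = 0.2377 V

0.2377


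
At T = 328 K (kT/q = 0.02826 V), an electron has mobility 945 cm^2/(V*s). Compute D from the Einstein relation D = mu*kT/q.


Step 1: D = mu * (kT/q)
Step 2: D = 945 * 0.02826
Step 3: D = 26.71 cm^2/s

26.71


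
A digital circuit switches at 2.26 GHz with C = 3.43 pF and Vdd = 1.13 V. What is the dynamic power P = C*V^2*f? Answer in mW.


Step 1: V^2 = 1.13^2 = 1.2769 V^2
Step 2: P = C*V^2*f = 3.43e-12 F * 1.2769 * 2.26e9 Hz
Step 3: P = 9.89827342e-03 W
Step 4: P = 9.898 mW

9.898


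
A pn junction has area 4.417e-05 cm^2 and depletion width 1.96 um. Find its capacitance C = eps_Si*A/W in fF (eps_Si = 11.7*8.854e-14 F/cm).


Step 1: eps_Si = 11.7 * 8.854e-14 = 1.035918e-12 F/cm
Step 2: W in cm = 1.96 * 1e-4 = 1.96e-04 cm
Step 3: C = 1.035918e-12 * 4.417e-05 / 1.96e-04 = 2.334515e-13 F
Step 4: C = 233.45 fF

233.45


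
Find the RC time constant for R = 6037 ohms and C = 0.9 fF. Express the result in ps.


Step 1: tau = R * C
Step 2: tau = 6037 * 0.9 fF = 6037 * 9.0e-16 F
Step 3: tau = 5.4333e-12 s = 5.4333 ps

5.4333


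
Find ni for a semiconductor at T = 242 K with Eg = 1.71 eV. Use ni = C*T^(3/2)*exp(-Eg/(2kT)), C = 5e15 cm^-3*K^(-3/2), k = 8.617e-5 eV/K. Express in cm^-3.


Step 1: Compute kT = 8.617e-5 * 242 = 0.02085314 eV
Step 2: Exponent = -Eg/(2kT) = -1.71/(2*0.02085314) = -41.00102
Step 3: T^(3/2) = 242^1.5 = 3764.64
Step 4: ni = 5e15 * 3764.64 * exp(-41.00102) = 2.94e+01 cm^-3

2.94e+01


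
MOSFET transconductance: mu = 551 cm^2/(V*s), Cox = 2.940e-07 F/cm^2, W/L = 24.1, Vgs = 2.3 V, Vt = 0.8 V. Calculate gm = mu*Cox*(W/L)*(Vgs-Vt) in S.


Step 1: Vov = Vgs - Vt = 2.3 - 0.8 = 1.5 V
Step 2: gm = mu * Cox * (W/L) * Vov
Step 3: gm = 551 * 2.940e-07 * 24.1 * 1.5 = 5.86e-03 S

5.86e-03


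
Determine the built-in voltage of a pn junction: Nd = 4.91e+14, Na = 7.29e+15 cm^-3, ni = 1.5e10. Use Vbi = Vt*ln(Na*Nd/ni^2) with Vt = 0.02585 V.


Step 1: Compute Na*Nd/ni^2 = 7.29e+15 * 4.91e+14 / (1.5e10)^2 = 1.5908e+10
Step 2: ln(1.5908e+10) = 23.4901
Step 3: Vbi = 0.02585 * 23.4901 = 0.607 V

0.607


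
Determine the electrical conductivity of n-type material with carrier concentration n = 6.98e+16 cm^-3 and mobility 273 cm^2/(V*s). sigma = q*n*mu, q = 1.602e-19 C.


Step 1: sigma = q * n * mu
Step 2: sigma = 1.602e-19 * 6.98e+16 * 273
Step 3: sigma = 3.053e+00 S/cm

3.053e+00


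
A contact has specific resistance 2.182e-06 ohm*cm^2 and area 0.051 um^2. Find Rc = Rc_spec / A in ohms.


Step 1: Convert area to cm^2: 0.051 um^2 = 5.1000e-10 cm^2
Step 2: Rc = Rc_spec / A = 2.182e-06 / 5.1000e-10
Step 3: Rc = 4.28e+03 ohms

4.28e+03
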